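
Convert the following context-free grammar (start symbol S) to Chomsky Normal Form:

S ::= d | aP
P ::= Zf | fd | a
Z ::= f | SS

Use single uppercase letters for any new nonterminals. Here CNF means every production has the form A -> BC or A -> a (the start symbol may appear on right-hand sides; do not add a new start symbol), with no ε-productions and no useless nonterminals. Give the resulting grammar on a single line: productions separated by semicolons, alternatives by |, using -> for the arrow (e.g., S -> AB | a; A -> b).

No ε-productions.
No unit productions to eliminate.
TERM: introduce C -> a, B -> d, A -> f and substitute in every rule of length ≥2.

S -> d | CP; A -> f; B -> d; C -> a; P -> a | AB | ZA; Z -> f | SS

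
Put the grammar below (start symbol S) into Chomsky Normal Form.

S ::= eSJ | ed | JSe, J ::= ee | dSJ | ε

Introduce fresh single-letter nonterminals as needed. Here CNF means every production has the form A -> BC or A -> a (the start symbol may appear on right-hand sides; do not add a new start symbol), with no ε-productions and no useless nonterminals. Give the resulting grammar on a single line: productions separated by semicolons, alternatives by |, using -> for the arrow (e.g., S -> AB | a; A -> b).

S -> BA | BD | BS | JE | SB; A -> d; B -> e; C -> SJ; D -> SJ; E -> SB; J -> AC | AS | BB

Nullable: {J}; after ε-elimination: S -> Se | eS | ed | JSe | eSJ; J -> dS | ee | dSJ.
No unit productions to eliminate.
TERM: introduce A -> d, B -> e and substitute in every rule of length ≥2.
BIN: J -> ASJ becomes J -> AC, C -> SJ; S -> BSJ becomes S -> BD, D -> SJ; S -> JSB becomes S -> JE, E -> SB.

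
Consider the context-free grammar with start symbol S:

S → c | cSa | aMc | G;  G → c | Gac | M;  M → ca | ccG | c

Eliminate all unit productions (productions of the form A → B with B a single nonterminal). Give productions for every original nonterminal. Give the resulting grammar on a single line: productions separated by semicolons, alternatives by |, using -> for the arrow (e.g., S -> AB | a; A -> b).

Unit productions: G->M, S->G.
Unit pairs (A ⇒* B via units): (G,M), (S,G), (S,M).
S: inherits non-unit rules of {G, M, S} → Gac | aMc | c | cSa | ca | ccG.
G: inherits non-unit rules of {G, M} → Gac | c | ca | ccG.
M: inherits non-unit rules of {M} → c | ca | ccG.

S -> c | ca | Gac | aMc | cSa | ccG; G -> c | ca | Gac | ccG; M -> c | ca | ccG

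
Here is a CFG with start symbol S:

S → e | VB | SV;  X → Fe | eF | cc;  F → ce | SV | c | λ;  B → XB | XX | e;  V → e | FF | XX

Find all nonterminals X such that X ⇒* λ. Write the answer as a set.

Directly nullable (have an ε-rule): {F}.
V is nullable via V -> FF (every symbol on the right is already known nullable).
Not nullable: B, S, X — each has a terminal in every rule's right-hand side or depends on a non-nullable symbol.

{F, V}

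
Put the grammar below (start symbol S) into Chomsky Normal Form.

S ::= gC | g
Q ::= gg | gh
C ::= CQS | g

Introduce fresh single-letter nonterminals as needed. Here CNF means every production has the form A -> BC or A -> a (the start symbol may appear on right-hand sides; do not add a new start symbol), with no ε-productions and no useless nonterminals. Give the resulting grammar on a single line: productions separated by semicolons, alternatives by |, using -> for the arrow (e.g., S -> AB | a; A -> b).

S -> g | AC; A -> g; B -> h; C -> g | CD; D -> QS; Q -> AA | AB

No ε-productions.
No unit productions to eliminate.
TERM: introduce A -> g, B -> h and substitute in every rule of length ≥2.
BIN: C -> CQS becomes C -> CD, D -> QS.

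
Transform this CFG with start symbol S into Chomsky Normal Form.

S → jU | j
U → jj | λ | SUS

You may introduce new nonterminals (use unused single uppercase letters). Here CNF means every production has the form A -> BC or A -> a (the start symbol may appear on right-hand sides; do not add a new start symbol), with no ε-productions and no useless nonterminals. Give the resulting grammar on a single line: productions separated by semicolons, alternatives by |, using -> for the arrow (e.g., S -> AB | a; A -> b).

Nullable: {U}; after ε-elimination: S -> j | jU; U -> SS | jj | SUS.
No unit productions to eliminate.
TERM: introduce A -> j and substitute in every rule of length ≥2.
BIN: U -> SUS becomes U -> SB, B -> US.

S -> j | AU; A -> j; B -> US; U -> AA | SB | SS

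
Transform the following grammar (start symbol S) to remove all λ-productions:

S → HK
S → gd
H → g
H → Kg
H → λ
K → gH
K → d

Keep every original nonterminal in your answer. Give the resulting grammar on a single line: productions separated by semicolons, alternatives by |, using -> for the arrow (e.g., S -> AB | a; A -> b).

S -> K | HK | gd; H -> g | Kg; K -> d | g | gH

Nullable set: {H}.
S -> HK: H nullable, giving HK | K.
Drop H -> λ.
K -> gH: H nullable, giving g | gH.
Unchanged (no nullable symbols): S -> gd; H -> Kg; H -> g; K -> d.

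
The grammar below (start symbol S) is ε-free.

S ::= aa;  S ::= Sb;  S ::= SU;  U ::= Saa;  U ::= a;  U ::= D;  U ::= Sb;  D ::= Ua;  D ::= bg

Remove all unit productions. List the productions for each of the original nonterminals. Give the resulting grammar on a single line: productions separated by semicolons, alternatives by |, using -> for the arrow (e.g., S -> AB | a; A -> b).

S -> SU | Sb | aa; D -> Ua | bg; U -> a | Sb | Ua | bg | Saa

Unit productions: U->D.
Unit pairs (A ⇒* B via units): (U,D).
S: inherits non-unit rules of {S} → SU | Sb | aa.
D: inherits non-unit rules of {D} → Ua | bg.
U: inherits non-unit rules of {D, U} → Saa | Sb | Ua | a | bg.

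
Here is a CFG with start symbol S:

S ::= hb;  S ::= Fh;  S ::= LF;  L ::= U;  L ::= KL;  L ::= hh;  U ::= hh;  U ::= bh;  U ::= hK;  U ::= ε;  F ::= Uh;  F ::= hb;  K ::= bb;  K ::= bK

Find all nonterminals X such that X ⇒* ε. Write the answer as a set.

Directly nullable (have an ε-rule): {U}.
L is nullable via L -> U (every symbol on the right is already known nullable).
Not nullable: F, K, S — each has a terminal in every rule's right-hand side or depends on a non-nullable symbol.

{L, U}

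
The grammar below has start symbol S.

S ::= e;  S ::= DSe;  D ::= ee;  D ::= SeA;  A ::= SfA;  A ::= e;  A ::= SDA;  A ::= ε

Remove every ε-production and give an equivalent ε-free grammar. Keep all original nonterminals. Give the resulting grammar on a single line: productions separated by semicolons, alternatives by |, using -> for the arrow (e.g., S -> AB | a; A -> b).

S -> e | DSe; A -> e | SD | Sf | SDA | SfA; D -> Se | ee | SeA

Nullable set: {A}.
Drop A -> ε.
A -> SDA: A nullable, giving SD | SDA.
A -> SfA: A nullable, giving Sf | SfA.
D -> SeA: A nullable, giving Se | SeA.
Unchanged (no nullable symbols): S -> DSe; S -> e; A -> e; D -> ee.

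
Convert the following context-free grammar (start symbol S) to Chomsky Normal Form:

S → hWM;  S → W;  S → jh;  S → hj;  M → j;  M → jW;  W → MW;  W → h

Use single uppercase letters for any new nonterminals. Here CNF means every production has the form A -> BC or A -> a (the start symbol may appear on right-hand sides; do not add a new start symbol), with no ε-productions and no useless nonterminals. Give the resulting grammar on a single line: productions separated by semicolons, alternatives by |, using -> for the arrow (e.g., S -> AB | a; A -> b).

No ε-productions.
After unit-elimination: S -> h | MW | hj | jh | hWM; M -> j | jW; W -> h | MW.
TERM: introduce B -> h, A -> j and substitute in every rule of length ≥2.
BIN: S -> BWM becomes S -> BC, C -> WM.

S -> h | AB | BA | BC | MW; A -> j; B -> h; C -> WM; M -> j | AW; W -> h | MW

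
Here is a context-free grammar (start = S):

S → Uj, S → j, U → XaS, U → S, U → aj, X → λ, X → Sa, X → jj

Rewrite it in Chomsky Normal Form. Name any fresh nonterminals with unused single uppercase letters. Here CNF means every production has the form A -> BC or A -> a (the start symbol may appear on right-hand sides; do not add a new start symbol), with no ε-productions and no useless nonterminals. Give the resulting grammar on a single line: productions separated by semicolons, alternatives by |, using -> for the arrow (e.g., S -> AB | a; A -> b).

Nullable: {X}; after ε-elimination: S -> j | Uj; U -> S | aS | aj | XaS; X -> Sa | jj.
After unit-elimination: S -> j | Uj; U -> j | Uj | aS | aj | XaS; X -> Sa | jj.
TERM: introduce B -> a, A -> j and substitute in every rule of length ≥2.
BIN: U -> XBS becomes U -> XC, C -> BS.

S -> j | UA; A -> j; B -> a; C -> BS; U -> j | BA | BS | UA | XC; X -> AA | SB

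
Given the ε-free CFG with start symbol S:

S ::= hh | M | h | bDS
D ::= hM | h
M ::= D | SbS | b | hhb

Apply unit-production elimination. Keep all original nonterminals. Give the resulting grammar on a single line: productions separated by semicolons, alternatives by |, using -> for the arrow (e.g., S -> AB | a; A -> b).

S -> b | h | hM | hh | SbS | bDS | hhb; D -> h | hM; M -> b | h | hM | SbS | hhb

Unit productions: M->D, S->M.
Unit pairs (A ⇒* B via units): (M,D), (S,D), (S,M).
S: inherits non-unit rules of {D, M, S} → SbS | b | bDS | h | hM | hh | hhb.
D: inherits non-unit rules of {D} → h | hM.
M: inherits non-unit rules of {D, M} → SbS | b | h | hM | hhb.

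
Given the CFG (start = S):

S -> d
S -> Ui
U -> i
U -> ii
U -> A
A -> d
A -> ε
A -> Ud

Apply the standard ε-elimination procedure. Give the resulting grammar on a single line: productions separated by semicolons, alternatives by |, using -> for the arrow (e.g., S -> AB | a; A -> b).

Nullable set: {A, U}.
S -> Ui: U nullable, giving Ui | i.
Drop A -> ε.
A -> Ud: U nullable, giving Ud | d.
U -> A: A nullable, giving A.
Unchanged (no nullable symbols): S -> d; A -> d; U -> i; U -> ii.

S -> d | i | Ui; A -> d | Ud; U -> A | i | ii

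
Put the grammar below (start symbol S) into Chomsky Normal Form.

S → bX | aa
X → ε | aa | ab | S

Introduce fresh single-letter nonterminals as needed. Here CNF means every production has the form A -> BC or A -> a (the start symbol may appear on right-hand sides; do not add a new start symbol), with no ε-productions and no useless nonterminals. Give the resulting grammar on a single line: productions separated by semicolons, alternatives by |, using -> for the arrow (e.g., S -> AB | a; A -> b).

S -> b | AA | BX; A -> a; B -> b; X -> b | AA | AB | BX

Nullable: {X}; after ε-elimination: S -> b | aa | bX; X -> S | aa | ab.
After unit-elimination: S -> b | aa | bX; X -> b | aa | ab | bX.
TERM: introduce A -> a, B -> b and substitute in every rule of length ≥2.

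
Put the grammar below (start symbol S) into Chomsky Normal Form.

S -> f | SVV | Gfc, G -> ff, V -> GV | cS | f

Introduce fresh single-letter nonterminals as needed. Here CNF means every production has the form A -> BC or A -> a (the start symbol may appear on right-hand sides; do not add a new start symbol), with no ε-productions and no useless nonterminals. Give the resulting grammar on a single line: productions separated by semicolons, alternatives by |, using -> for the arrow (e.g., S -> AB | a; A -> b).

No ε-productions.
No unit productions to eliminate.
TERM: introduce B -> c, A -> f and substitute in every rule of length ≥2.
BIN: S -> GAB becomes S -> GC, C -> AB; S -> SVV becomes S -> SD, D -> VV.

S -> f | GC | SD; A -> f; B -> c; C -> AB; D -> VV; G -> AA; V -> f | BS | GV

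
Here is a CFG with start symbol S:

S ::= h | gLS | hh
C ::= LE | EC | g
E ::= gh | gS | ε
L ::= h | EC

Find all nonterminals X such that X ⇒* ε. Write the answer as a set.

{E}

Directly nullable (have an ε-rule): {E}.
Not nullable: C, L, S — each has a terminal in every rule's right-hand side or depends on a non-nullable symbol.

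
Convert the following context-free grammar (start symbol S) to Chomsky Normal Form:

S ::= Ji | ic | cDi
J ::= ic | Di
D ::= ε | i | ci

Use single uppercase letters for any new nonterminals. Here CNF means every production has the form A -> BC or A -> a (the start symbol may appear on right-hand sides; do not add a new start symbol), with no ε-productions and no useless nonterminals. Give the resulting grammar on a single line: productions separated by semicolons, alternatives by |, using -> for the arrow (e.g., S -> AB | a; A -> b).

S -> AB | AC | BA | JB; A -> c; B -> i; C -> DB; D -> i | AB; J -> i | BA | DB

Nullable: {D}; after ε-elimination: S -> Ji | ci | ic | cDi; D -> i | ci; J -> i | Di | ic.
No unit productions to eliminate.
TERM: introduce A -> c, B -> i and substitute in every rule of length ≥2.
BIN: S -> ADB becomes S -> AC, C -> DB.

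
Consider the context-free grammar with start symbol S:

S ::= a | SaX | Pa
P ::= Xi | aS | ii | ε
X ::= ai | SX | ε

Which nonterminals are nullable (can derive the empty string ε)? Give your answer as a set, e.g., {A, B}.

Directly nullable (have an ε-rule): {P, X}.
Not nullable: S — each has a terminal in every rule's right-hand side or depends on a non-nullable symbol.

{P, X}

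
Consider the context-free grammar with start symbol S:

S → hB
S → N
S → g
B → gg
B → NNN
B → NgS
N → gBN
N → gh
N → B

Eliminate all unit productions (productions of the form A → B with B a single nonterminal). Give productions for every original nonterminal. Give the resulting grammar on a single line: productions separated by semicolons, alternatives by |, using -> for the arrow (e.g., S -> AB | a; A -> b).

S -> g | gg | gh | hB | NNN | NgS | gBN; B -> gg | NNN | NgS; N -> gg | gh | NNN | NgS | gBN

Unit productions: N->B, S->N.
Unit pairs (A ⇒* B via units): (N,B), (S,B), (S,N).
S: inherits non-unit rules of {B, N, S} → NNN | NgS | g | gBN | gg | gh | hB.
B: inherits non-unit rules of {B} → NNN | NgS | gg.
N: inherits non-unit rules of {B, N} → NNN | NgS | gBN | gg | gh.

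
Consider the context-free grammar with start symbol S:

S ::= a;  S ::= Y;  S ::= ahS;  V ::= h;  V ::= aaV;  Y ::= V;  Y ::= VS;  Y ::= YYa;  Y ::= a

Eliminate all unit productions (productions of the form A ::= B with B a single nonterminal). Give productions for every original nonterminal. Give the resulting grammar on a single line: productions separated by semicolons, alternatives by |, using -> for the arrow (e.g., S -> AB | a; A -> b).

S -> a | h | VS | YYa | aaV | ahS; V -> h | aaV; Y -> a | h | VS | YYa | aaV

Unit productions: S->Y, Y->V.
Unit pairs (A ⇒* B via units): (S,V), (S,Y), (Y,V).
S: inherits non-unit rules of {S, V, Y} → VS | YYa | a | aaV | ahS | h.
V: inherits non-unit rules of {V} → aaV | h.
Y: inherits non-unit rules of {V, Y} → VS | YYa | a | aaV | h.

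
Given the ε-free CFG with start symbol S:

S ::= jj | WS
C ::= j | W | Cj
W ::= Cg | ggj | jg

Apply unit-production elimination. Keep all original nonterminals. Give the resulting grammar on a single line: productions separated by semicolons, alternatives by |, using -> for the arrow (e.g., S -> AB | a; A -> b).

S -> WS | jj; C -> j | Cg | Cj | jg | ggj; W -> Cg | jg | ggj

Unit productions: C->W.
Unit pairs (A ⇒* B via units): (C,W).
S: inherits non-unit rules of {S} → WS | jj.
C: inherits non-unit rules of {C, W} → Cg | Cj | ggj | j | jg.
W: inherits non-unit rules of {W} → Cg | ggj | jg.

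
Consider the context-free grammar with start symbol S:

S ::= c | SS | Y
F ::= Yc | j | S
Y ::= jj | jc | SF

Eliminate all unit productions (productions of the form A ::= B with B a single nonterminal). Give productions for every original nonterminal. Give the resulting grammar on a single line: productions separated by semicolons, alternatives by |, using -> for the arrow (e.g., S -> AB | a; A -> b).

Unit productions: F->S, S->Y.
Unit pairs (A ⇒* B via units): (F,S), (F,Y), (S,Y).
S: inherits non-unit rules of {S, Y} → SF | SS | c | jc | jj.
F: inherits non-unit rules of {F, S, Y} → SF | SS | Yc | c | j | jc | jj.
Y: inherits non-unit rules of {Y} → SF | jc | jj.

S -> c | SF | SS | jc | jj; F -> c | j | SF | SS | Yc | jc | jj; Y -> SF | jc | jj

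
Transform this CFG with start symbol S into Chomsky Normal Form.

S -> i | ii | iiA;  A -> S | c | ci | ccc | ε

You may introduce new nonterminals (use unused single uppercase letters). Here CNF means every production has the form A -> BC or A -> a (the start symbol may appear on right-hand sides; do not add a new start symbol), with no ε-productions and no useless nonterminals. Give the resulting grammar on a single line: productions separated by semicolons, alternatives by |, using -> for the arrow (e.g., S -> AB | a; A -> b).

S -> i | CC | CF; A -> c | i | BC | BD | CC | CE; B -> c; C -> i; D -> BB; E -> CA; F -> CA

Nullable: {A}; after ε-elimination: S -> i | ii | iiA; A -> S | c | ci | ccc.
After unit-elimination: S -> i | ii | iiA; A -> c | i | ci | ii | ccc | iiA.
TERM: introduce B -> c, C -> i and substitute in every rule of length ≥2.
BIN: A -> BBB becomes A -> BD, D -> BB; A -> CCA becomes A -> CE, E -> CA; S -> CCA becomes S -> CF, F -> CA.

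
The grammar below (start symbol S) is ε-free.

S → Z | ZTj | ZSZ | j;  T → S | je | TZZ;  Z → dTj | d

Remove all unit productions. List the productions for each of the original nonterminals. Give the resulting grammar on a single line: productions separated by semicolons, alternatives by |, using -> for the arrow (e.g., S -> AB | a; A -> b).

S -> d | j | ZSZ | ZTj | dTj; T -> d | j | je | TZZ | ZSZ | ZTj | dTj; Z -> d | dTj

Unit productions: S->Z, T->S.
Unit pairs (A ⇒* B via units): (S,Z), (T,S), (T,Z).
S: inherits non-unit rules of {S, Z} → ZSZ | ZTj | d | dTj | j.
T: inherits non-unit rules of {S, T, Z} → TZZ | ZSZ | ZTj | d | dTj | j | je.
Z: inherits non-unit rules of {Z} → d | dTj.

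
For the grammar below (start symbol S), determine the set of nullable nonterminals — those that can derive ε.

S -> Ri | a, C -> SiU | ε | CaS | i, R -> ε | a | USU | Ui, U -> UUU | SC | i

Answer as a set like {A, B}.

{C, R}

Directly nullable (have an ε-rule): {C, R}.
Not nullable: S, U — each has a terminal in every rule's right-hand side or depends on a non-nullable symbol.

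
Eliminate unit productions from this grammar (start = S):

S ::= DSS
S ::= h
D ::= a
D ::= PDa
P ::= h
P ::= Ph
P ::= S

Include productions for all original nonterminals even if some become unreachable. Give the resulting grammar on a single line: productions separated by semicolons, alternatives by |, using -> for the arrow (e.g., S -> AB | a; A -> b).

S -> h | DSS; D -> a | PDa; P -> h | Ph | DSS

Unit productions: P->S.
Unit pairs (A ⇒* B via units): (P,S).
S: inherits non-unit rules of {S} → DSS | h.
D: inherits non-unit rules of {D} → PDa | a.
P: inherits non-unit rules of {P, S} → DSS | Ph | h.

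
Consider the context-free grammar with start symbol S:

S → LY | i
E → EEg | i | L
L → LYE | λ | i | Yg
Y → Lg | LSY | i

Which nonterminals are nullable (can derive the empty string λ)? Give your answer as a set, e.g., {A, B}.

Directly nullable (have an ε-rule): {L}.
E is nullable via E -> L (every symbol on the right is already known nullable).
Not nullable: S, Y — each has a terminal in every rule's right-hand side or depends on a non-nullable symbol.

{E, L}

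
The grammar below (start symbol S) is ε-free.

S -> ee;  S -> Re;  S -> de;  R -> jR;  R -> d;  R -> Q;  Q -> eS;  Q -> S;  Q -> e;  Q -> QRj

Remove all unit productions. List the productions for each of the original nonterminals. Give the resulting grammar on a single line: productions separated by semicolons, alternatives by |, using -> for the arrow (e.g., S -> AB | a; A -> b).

Unit productions: Q->S, R->Q.
Unit pairs (A ⇒* B via units): (Q,S), (R,Q), (R,S).
S: inherits non-unit rules of {S} → Re | de | ee.
Q: inherits non-unit rules of {Q, S} → QRj | Re | de | e | eS | ee.
R: inherits non-unit rules of {Q, R, S} → QRj | Re | d | de | e | eS | ee | jR.

S -> Re | de | ee; Q -> e | Re | de | eS | ee | QRj; R -> d | e | Re | de | eS | ee | jR | QRj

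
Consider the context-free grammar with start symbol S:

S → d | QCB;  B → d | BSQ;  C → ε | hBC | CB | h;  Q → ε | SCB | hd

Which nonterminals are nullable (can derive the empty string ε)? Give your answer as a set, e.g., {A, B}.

{C, Q}

Directly nullable (have an ε-rule): {C, Q}.
Not nullable: B, S — each has a terminal in every rule's right-hand side or depends on a non-nullable symbol.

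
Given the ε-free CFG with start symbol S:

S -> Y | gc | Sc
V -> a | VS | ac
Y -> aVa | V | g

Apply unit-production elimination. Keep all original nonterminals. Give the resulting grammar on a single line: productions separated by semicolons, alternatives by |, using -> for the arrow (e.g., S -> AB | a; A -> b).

Unit productions: S->Y, Y->V.
Unit pairs (A ⇒* B via units): (S,V), (S,Y), (Y,V).
S: inherits non-unit rules of {S, V, Y} → Sc | VS | a | aVa | ac | g | gc.
V: inherits non-unit rules of {V} → VS | a | ac.
Y: inherits non-unit rules of {V, Y} → VS | a | aVa | ac | g.

S -> a | g | Sc | VS | ac | gc | aVa; V -> a | VS | ac; Y -> a | g | VS | ac | aVa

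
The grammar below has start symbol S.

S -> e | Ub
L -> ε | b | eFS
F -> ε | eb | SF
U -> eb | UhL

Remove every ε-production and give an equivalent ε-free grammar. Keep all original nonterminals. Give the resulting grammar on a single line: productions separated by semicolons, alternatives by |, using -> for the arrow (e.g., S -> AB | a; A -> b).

S -> e | Ub; F -> S | SF | eb; L -> b | eS | eFS; U -> Uh | eb | UhL

Nullable set: {F, L}.
Drop F -> ε.
F -> SF: F nullable, giving S | SF.
Drop L -> ε.
L -> eFS: F nullable, giving eFS | eS.
U -> UhL: L nullable, giving Uh | UhL.
Unchanged (no nullable symbols): S -> Ub; S -> e; F -> eb; L -> b; U -> eb.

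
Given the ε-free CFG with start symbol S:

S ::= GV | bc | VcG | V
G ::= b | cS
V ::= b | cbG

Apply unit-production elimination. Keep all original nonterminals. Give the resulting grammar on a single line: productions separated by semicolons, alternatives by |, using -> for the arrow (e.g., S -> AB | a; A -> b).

S -> b | GV | bc | VcG | cbG; G -> b | cS; V -> b | cbG

Unit productions: S->V.
Unit pairs (A ⇒* B via units): (S,V).
S: inherits non-unit rules of {S, V} → GV | VcG | b | bc | cbG.
G: inherits non-unit rules of {G} → b | cS.
V: inherits non-unit rules of {V} → b | cbG.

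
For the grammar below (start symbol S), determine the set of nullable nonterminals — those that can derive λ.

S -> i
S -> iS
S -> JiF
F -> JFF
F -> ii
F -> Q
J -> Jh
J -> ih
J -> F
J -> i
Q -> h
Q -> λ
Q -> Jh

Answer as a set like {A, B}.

{F, J, Q}

Directly nullable (have an ε-rule): {Q}.
F is nullable via F -> Q (every symbol on the right is already known nullable).
J is nullable via J -> F (every symbol on the right is already known nullable).
Not nullable: S — each has a terminal in every rule's right-hand side or depends on a non-nullable symbol.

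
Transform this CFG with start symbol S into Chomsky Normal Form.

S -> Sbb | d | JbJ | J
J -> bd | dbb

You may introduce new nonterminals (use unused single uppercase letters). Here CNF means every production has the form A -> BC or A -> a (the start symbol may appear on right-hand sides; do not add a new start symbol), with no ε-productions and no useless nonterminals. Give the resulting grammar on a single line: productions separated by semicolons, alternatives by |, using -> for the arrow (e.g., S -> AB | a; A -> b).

S -> d | AB | BD | JE | SF; A -> b; B -> d; C -> AA; D -> AA; E -> AJ; F -> AA; J -> AB | BC

No ε-productions.
After unit-elimination: S -> d | bd | JbJ | Sbb | dbb; J -> bd | dbb.
TERM: introduce A -> b, B -> d and substitute in every rule of length ≥2.
BIN: J -> BAA becomes J -> BC, C -> AA; S -> BAA becomes S -> BD, D -> AA; S -> JAJ becomes S -> JE, E -> AJ; S -> SAA becomes S -> SF, F -> AA.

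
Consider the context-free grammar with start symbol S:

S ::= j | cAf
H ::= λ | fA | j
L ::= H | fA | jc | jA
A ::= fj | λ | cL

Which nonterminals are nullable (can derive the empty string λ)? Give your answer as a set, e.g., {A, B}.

Directly nullable (have an ε-rule): {A, H}.
L is nullable via L -> H (every symbol on the right is already known nullable).
Not nullable: S — each has a terminal in every rule's right-hand side or depends on a non-nullable symbol.

{A, H, L}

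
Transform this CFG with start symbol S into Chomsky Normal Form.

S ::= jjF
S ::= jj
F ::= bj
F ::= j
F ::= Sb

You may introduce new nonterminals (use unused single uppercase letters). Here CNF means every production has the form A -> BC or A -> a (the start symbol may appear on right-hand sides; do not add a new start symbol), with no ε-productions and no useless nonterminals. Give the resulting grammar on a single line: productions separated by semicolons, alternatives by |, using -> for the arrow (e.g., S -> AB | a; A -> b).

S -> BB | BC; A -> b; B -> j; C -> BF; F -> j | AB | SA

No ε-productions.
No unit productions to eliminate.
TERM: introduce A -> b, B -> j and substitute in every rule of length ≥2.
BIN: S -> BBF becomes S -> BC, C -> BF.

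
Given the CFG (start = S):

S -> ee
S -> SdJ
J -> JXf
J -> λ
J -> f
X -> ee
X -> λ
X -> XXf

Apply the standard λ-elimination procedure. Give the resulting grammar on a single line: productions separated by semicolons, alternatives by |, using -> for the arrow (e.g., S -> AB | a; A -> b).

S -> Sd | ee | SdJ; J -> f | Jf | Xf | JXf; X -> f | Xf | ee | XXf

Nullable set: {J, X}.
S -> SdJ: J nullable, giving Sd | SdJ.
Drop J -> λ.
J -> JXf: J, X nullable, giving JXf | Jf | Xf | f.
Drop X -> λ.
X -> XXf: X, X nullable, giving XXf | Xf | f.
Unchanged (no nullable symbols): S -> ee; J -> f; X -> ee.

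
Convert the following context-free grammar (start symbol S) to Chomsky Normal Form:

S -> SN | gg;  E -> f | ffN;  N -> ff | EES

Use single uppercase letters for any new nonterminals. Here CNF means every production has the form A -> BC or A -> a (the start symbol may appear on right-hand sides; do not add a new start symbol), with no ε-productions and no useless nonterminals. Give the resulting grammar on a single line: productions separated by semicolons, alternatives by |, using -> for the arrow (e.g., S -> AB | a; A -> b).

No ε-productions.
No unit productions to eliminate.
TERM: introduce A -> f, B -> g and substitute in every rule of length ≥2.
BIN: E -> AAN becomes E -> AC, C -> AN; N -> EES becomes N -> ED, D -> ES.

S -> BB | SN; A -> f; B -> g; C -> AN; D -> ES; E -> f | AC; N -> AA | ED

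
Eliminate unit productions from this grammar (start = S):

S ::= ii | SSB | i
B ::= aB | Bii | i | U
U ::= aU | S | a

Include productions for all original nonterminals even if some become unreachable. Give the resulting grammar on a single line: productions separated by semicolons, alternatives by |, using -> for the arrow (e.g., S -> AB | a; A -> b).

Unit productions: B->U, U->S.
Unit pairs (A ⇒* B via units): (B,S), (B,U), (U,S).
S: inherits non-unit rules of {S} → SSB | i | ii.
B: inherits non-unit rules of {B, S, U} → Bii | SSB | a | aB | aU | i | ii.
U: inherits non-unit rules of {S, U} → SSB | a | aU | i | ii.

S -> i | ii | SSB; B -> a | i | aB | aU | ii | Bii | SSB; U -> a | i | aU | ii | SSB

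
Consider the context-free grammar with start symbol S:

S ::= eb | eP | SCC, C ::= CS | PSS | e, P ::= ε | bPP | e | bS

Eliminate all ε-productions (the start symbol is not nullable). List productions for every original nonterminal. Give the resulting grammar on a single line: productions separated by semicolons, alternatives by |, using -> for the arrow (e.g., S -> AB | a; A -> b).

S -> e | eP | eb | SCC; C -> e | CS | SS | PSS; P -> b | e | bP | bS | bPP

Nullable set: {P}.
S -> eP: P nullable, giving e | eP.
C -> PSS: P nullable, giving PSS | SS.
Drop P -> ε.
P -> bPP: P, P nullable, giving b | bP | bPP.
Unchanged (no nullable symbols): S -> SCC; S -> eb; C -> CS; C -> e; P -> bS; P -> e.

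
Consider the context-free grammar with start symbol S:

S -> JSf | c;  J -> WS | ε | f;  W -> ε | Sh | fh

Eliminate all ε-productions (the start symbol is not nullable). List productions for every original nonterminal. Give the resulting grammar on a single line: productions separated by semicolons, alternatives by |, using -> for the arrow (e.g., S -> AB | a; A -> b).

Nullable set: {J, W}.
S -> JSf: J nullable, giving JSf | Sf.
Drop J -> ε.
J -> WS: W nullable, giving S | WS.
Drop W -> ε.
Unchanged (no nullable symbols): S -> c; J -> f; W -> Sh; W -> fh.

S -> c | Sf | JSf; J -> S | f | WS; W -> Sh | fh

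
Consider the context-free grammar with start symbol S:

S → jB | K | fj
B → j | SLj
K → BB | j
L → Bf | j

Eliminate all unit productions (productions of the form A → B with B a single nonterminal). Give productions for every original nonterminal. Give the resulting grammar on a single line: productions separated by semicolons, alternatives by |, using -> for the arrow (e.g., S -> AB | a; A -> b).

S -> j | BB | fj | jB; B -> j | SLj; K -> j | BB; L -> j | Bf

Unit productions: S->K.
Unit pairs (A ⇒* B via units): (S,K).
S: inherits non-unit rules of {K, S} → BB | fj | j | jB.
B: inherits non-unit rules of {B} → SLj | j.
K: inherits non-unit rules of {K} → BB | j.
L: inherits non-unit rules of {L} → Bf | j.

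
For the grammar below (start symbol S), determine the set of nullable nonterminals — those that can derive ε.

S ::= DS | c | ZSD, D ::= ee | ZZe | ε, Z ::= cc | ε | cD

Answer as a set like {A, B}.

Directly nullable (have an ε-rule): {D, Z}.
Not nullable: S — each has a terminal in every rule's right-hand side or depends on a non-nullable symbol.

{D, Z}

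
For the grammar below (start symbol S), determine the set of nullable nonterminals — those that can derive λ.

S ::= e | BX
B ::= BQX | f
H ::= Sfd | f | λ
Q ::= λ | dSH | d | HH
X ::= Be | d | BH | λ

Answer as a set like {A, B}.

{H, Q, X}

Directly nullable (have an ε-rule): {H, Q, X}.
Not nullable: B, S — each has a terminal in every rule's right-hand side or depends on a non-nullable symbol.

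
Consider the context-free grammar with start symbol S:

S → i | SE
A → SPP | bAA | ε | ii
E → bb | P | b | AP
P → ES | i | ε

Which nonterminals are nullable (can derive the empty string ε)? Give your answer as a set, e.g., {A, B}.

Directly nullable (have an ε-rule): {A, P}.
E is nullable via E -> P (every symbol on the right is already known nullable).
Not nullable: S — each has a terminal in every rule's right-hand side or depends on a non-nullable symbol.

{A, E, P}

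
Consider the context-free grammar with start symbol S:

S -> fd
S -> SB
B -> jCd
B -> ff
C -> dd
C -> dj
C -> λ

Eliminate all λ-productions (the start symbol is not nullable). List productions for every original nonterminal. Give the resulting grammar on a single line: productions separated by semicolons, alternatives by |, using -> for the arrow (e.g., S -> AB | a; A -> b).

S -> SB | fd; B -> ff | jd | jCd; C -> dd | dj

Nullable set: {C}.
B -> jCd: C nullable, giving jCd | jd.
Drop C -> λ.
Unchanged (no nullable symbols): S -> SB; S -> fd; B -> ff; C -> dd; C -> dj.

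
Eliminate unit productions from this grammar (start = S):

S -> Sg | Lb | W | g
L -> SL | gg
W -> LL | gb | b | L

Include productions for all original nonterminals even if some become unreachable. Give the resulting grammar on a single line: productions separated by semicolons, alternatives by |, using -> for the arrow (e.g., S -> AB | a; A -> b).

Unit productions: S->W, W->L.
Unit pairs (A ⇒* B via units): (S,L), (S,W), (W,L).
S: inherits non-unit rules of {L, S, W} → LL | Lb | SL | Sg | b | g | gb | gg.
L: inherits non-unit rules of {L} → SL | gg.
W: inherits non-unit rules of {L, W} → LL | SL | b | gb | gg.

S -> b | g | LL | Lb | SL | Sg | gb | gg; L -> SL | gg; W -> b | LL | SL | gb | gg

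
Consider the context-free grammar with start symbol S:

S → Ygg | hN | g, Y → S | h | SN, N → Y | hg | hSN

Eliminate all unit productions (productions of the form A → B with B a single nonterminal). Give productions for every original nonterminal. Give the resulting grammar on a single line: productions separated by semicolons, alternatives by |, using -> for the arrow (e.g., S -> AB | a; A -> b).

Unit productions: N->Y, Y->S.
Unit pairs (A ⇒* B via units): (N,S), (N,Y), (Y,S).
S: inherits non-unit rules of {S} → Ygg | g | hN.
N: inherits non-unit rules of {N, S, Y} → SN | Ygg | g | h | hN | hSN | hg.
Y: inherits non-unit rules of {S, Y} → SN | Ygg | g | h | hN.

S -> g | hN | Ygg; N -> g | h | SN | hN | hg | Ygg | hSN; Y -> g | h | SN | hN | Ygg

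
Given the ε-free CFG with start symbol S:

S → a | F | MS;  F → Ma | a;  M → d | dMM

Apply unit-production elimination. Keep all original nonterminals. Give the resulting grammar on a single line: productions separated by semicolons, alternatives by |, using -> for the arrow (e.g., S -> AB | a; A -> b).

Unit productions: S->F.
Unit pairs (A ⇒* B via units): (S,F).
S: inherits non-unit rules of {F, S} → MS | Ma | a.
F: inherits non-unit rules of {F} → Ma | a.
M: inherits non-unit rules of {M} → d | dMM.

S -> a | MS | Ma; F -> a | Ma; M -> d | dMM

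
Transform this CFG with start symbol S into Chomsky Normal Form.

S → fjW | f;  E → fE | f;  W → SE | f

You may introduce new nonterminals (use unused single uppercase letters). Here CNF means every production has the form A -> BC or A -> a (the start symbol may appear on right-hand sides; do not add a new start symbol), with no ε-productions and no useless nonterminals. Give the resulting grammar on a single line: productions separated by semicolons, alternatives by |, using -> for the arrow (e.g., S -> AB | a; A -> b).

S -> f | AC; A -> f; B -> j; C -> BW; E -> f | AE; W -> f | SE

No ε-productions.
No unit productions to eliminate.
TERM: introduce A -> f, B -> j and substitute in every rule of length ≥2.
BIN: S -> ABW becomes S -> AC, C -> BW.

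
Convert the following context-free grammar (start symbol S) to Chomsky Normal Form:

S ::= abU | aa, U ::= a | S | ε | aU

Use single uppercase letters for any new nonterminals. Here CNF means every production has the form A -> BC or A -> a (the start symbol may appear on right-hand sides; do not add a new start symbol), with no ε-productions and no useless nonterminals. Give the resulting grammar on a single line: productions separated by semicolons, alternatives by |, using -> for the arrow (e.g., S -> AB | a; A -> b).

S -> AA | AB | AC; A -> a; B -> b; C -> BU; D -> BU; U -> a | AA | AB | AD | AU

Nullable: {U}; after ε-elimination: S -> aa | ab | abU; U -> S | a | aU.
After unit-elimination: S -> aa | ab | abU; U -> a | aU | aa | ab | abU.
TERM: introduce A -> a, B -> b and substitute in every rule of length ≥2.
BIN: S -> ABU becomes S -> AC, C -> BU; U -> ABU becomes U -> AD, D -> BU.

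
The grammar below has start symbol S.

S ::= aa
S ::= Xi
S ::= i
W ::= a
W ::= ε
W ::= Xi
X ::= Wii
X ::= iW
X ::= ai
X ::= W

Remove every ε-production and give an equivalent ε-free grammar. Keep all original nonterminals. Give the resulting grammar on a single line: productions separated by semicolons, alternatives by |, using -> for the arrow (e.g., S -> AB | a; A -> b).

Nullable set: {W, X}.
S -> Xi: X nullable, giving Xi | i.
Drop W -> ε.
W -> Xi: X nullable, giving Xi | i.
X -> W: W nullable, giving W.
X -> Wii: W nullable, giving Wii | ii.
X -> iW: W nullable, giving i | iW.
Unchanged (no nullable symbols): S -> aa; S -> i; W -> a; X -> ai.

S -> i | Xi | aa; W -> a | i | Xi; X -> W | i | ai | iW | ii | Wii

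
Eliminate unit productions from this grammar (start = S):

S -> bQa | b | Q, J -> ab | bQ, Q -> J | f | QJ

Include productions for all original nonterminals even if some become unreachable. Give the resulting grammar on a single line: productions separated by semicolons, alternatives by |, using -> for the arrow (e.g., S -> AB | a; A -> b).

Unit productions: Q->J, S->Q.
Unit pairs (A ⇒* B via units): (Q,J), (S,J), (S,Q).
S: inherits non-unit rules of {J, Q, S} → QJ | ab | b | bQ | bQa | f.
J: inherits non-unit rules of {J} → ab | bQ.
Q: inherits non-unit rules of {J, Q} → QJ | ab | bQ | f.

S -> b | f | QJ | ab | bQ | bQa; J -> ab | bQ; Q -> f | QJ | ab | bQ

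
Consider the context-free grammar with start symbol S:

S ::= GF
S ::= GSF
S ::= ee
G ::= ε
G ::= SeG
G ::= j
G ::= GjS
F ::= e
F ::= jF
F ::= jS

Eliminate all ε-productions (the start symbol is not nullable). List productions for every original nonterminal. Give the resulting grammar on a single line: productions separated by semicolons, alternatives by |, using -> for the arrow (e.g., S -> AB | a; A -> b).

Nullable set: {G}.
S -> GF: G nullable, giving F | GF.
S -> GSF: G nullable, giving GSF | SF.
Drop G -> ε.
G -> GjS: G nullable, giving GjS | jS.
G -> SeG: G nullable, giving Se | SeG.
Unchanged (no nullable symbols): S -> ee; F -> e; F -> jF; F -> jS; G -> j.

S -> F | GF | SF | ee | GSF; F -> e | jF | jS; G -> j | Se | jS | GjS | SeG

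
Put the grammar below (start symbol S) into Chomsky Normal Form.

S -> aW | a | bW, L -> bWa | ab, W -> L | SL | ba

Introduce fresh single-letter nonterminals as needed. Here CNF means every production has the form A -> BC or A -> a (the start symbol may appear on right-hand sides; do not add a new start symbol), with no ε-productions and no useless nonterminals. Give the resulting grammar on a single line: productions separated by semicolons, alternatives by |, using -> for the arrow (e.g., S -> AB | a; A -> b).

S -> a | AW | BW; A -> a; B -> b; C -> WA; D -> WA; L -> AB | BC; W -> AB | BA | BD | SL

No ε-productions.
After unit-elimination: S -> a | aW | bW; L -> ab | bWa; W -> SL | ab | ba | bWa.
TERM: introduce A -> a, B -> b and substitute in every rule of length ≥2.
BIN: L -> BWA becomes L -> BC, C -> WA; W -> BWA becomes W -> BD, D -> WA.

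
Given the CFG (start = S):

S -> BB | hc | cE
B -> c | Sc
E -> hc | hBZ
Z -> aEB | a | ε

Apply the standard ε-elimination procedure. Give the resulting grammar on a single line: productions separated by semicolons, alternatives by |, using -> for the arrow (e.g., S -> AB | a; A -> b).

S -> BB | cE | hc; B -> c | Sc; E -> hB | hc | hBZ; Z -> a | aEB

Nullable set: {Z}.
E -> hBZ: Z nullable, giving hB | hBZ.
Drop Z -> ε.
Unchanged (no nullable symbols): S -> BB; S -> cE; S -> hc; B -> Sc; B -> c; E -> hc; Z -> a; Z -> aEB.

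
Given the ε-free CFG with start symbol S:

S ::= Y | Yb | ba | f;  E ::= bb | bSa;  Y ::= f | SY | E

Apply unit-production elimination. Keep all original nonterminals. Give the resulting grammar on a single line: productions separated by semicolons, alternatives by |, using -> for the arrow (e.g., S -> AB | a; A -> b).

S -> f | SY | Yb | ba | bb | bSa; E -> bb | bSa; Y -> f | SY | bb | bSa

Unit productions: S->Y, Y->E.
Unit pairs (A ⇒* B via units): (S,E), (S,Y), (Y,E).
S: inherits non-unit rules of {E, S, Y} → SY | Yb | bSa | ba | bb | f.
E: inherits non-unit rules of {E} → bSa | bb.
Y: inherits non-unit rules of {E, Y} → SY | bSa | bb | f.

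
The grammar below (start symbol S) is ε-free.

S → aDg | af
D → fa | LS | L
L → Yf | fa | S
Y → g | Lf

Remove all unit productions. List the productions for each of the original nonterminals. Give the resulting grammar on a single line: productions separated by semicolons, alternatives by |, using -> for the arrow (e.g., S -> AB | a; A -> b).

Unit productions: D->L, L->S.
Unit pairs (A ⇒* B via units): (D,L), (D,S), (L,S).
S: inherits non-unit rules of {S} → aDg | af.
D: inherits non-unit rules of {D, L, S} → LS | Yf | aDg | af | fa.
L: inherits non-unit rules of {L, S} → Yf | aDg | af | fa.
Y: inherits non-unit rules of {Y} → Lf | g.

S -> af | aDg; D -> LS | Yf | af | fa | aDg; L -> Yf | af | fa | aDg; Y -> g | Lf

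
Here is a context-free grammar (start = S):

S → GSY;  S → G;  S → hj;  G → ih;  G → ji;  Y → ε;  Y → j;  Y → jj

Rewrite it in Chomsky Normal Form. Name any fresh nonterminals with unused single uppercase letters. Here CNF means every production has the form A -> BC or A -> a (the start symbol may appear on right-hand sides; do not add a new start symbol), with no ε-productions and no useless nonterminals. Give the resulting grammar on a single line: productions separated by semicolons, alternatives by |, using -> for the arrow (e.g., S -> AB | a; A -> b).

S -> AB | BC | CA | GD | GS; A -> i; B -> h; C -> j; D -> SY; G -> AB | CA; Y -> j | CC

Nullable: {Y}; after ε-elimination: S -> G | GS | hj | GSY; G -> ih | ji; Y -> j | jj.
After unit-elimination: S -> GS | hj | ih | ji | GSY; G -> ih | ji; Y -> j | jj.
TERM: introduce B -> h, A -> i, C -> j and substitute in every rule of length ≥2.
BIN: S -> GSY becomes S -> GD, D -> SY.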